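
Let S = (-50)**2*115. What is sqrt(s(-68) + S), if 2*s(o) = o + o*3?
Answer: 2*sqrt(71841) ≈ 536.06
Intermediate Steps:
s(o) = 2*o (s(o) = (o + o*3)/2 = (o + 3*o)/2 = (4*o)/2 = 2*o)
S = 287500 (S = 2500*115 = 287500)
sqrt(s(-68) + S) = sqrt(2*(-68) + 287500) = sqrt(-136 + 287500) = sqrt(287364) = 2*sqrt(71841)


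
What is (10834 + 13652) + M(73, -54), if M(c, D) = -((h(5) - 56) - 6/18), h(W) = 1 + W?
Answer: 73609/3 ≈ 24536.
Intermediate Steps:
M(c, D) = 151/3 (M(c, D) = -(((1 + 5) - 56) - 6/18) = -((6 - 56) - 6*1/18) = -(-50 - ⅓) = -1*(-151/3) = 151/3)
(10834 + 13652) + M(73, -54) = (10834 + 13652) + 151/3 = 24486 + 151/3 = 73609/3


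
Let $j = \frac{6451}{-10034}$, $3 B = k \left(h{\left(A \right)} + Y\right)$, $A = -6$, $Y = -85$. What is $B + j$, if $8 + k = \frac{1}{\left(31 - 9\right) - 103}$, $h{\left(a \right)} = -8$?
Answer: $\frac{201351515}{812754} \approx 247.74$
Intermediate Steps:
$k = - \frac{649}{81}$ ($k = -8 + \frac{1}{\left(31 - 9\right) - 103} = -8 + \frac{1}{22 - 103} = -8 + \frac{1}{-81} = -8 - \frac{1}{81} = - \frac{649}{81} \approx -8.0123$)
$B = \frac{20119}{81}$ ($B = \frac{\left(- \frac{649}{81}\right) \left(-8 - 85\right)}{3} = \frac{\left(- \frac{649}{81}\right) \left(-93\right)}{3} = \frac{1}{3} \cdot \frac{20119}{27} = \frac{20119}{81} \approx 248.38$)
$j = - \frac{6451}{10034}$ ($j = 6451 \left(- \frac{1}{10034}\right) = - \frac{6451}{10034} \approx -0.64291$)
$B + j = \frac{20119}{81} - \frac{6451}{10034} = \frac{201351515}{812754}$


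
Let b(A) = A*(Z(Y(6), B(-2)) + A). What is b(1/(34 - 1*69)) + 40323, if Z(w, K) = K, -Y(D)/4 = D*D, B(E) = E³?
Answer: 49395956/1225 ≈ 40323.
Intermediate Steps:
Y(D) = -4*D² (Y(D) = -4*D*D = -4*D²)
b(A) = A*(-8 + A) (b(A) = A*((-2)³ + A) = A*(-8 + A))
b(1/(34 - 1*69)) + 40323 = (-8 + 1/(34 - 1*69))/(34 - 1*69) + 40323 = (-8 + 1/(34 - 69))/(34 - 69) + 40323 = (-8 + 1/(-35))/(-35) + 40323 = -(-8 - 1/35)/35 + 40323 = -1/35*(-281/35) + 40323 = 281/1225 + 40323 = 49395956/1225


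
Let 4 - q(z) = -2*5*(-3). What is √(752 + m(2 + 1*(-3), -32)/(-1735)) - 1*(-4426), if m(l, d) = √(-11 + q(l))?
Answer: 4426 + √(2263689200 - 1735*I*√37)/1735 ≈ 4453.4 - 6.3924e-5*I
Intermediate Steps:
q(z) = -26 (q(z) = 4 - (-2*5)*(-3) = 4 - (-10)*(-3) = 4 - 1*30 = 4 - 30 = -26)
m(l, d) = I*√37 (m(l, d) = √(-11 - 26) = √(-37) = I*√37)
√(752 + m(2 + 1*(-3), -32)/(-1735)) - 1*(-4426) = √(752 + (I*√37)/(-1735)) - 1*(-4426) = √(752 + (I*√37)*(-1/1735)) + 4426 = √(752 - I*√37/1735) + 4426 = 4426 + √(752 - I*√37/1735)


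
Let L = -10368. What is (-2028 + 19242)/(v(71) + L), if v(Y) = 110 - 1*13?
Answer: -17214/10271 ≈ -1.6760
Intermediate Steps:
v(Y) = 97 (v(Y) = 110 - 13 = 97)
(-2028 + 19242)/(v(71) + L) = (-2028 + 19242)/(97 - 10368) = 17214/(-10271) = 17214*(-1/10271) = -17214/10271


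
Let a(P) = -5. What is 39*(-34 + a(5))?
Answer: -1521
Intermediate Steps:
39*(-34 + a(5)) = 39*(-34 - 5) = 39*(-39) = -1521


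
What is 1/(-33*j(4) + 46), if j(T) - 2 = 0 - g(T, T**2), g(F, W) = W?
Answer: 1/508 ≈ 0.0019685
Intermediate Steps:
j(T) = 2 - T**2 (j(T) = 2 + (0 - T**2) = 2 - T**2)
1/(-33*j(4) + 46) = 1/(-33*(2 - 1*4**2) + 46) = 1/(-33*(2 - 1*16) + 46) = 1/(-33*(2 - 16) + 46) = 1/(-33*(-14) + 46) = 1/(462 + 46) = 1/508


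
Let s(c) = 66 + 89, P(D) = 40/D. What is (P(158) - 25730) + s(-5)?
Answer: -2020405/79 ≈ -25575.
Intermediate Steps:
s(c) = 155
(P(158) - 25730) + s(-5) = (40/158 - 25730) + 155 = (40*(1/158) - 25730) + 155 = (20/79 - 25730) + 155 = -2032650/79 + 155 = -2020405/79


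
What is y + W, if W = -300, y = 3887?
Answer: 3587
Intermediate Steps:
y + W = 3887 - 300 = 3587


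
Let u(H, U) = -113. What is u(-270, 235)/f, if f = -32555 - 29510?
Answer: 113/62065 ≈ 0.0018207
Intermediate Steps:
f = -62065
u(-270, 235)/f = -113/(-62065) = -113*(-1/62065) = 113/62065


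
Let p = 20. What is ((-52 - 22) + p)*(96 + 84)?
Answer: -9720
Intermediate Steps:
((-52 - 22) + p)*(96 + 84) = ((-52 - 22) + 20)*(96 + 84) = (-74 + 20)*180 = -54*180 = -9720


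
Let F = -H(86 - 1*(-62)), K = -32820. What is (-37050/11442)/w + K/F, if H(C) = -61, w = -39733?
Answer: -2486798296745/4622020691 ≈ -538.03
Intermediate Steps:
F = 61 (F = -1*(-61) = 61)
(-37050/11442)/w + K/F = -37050/11442/(-39733) - 32820/61 = -37050*1/11442*(-1/39733) - 32820*1/61 = -6175/1907*(-1/39733) - 32820/61 = 6175/75770831 - 32820/61 = -2486798296745/4622020691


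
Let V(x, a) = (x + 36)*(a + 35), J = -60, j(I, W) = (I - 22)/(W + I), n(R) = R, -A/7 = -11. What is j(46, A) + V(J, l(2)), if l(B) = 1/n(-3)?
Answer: -34104/41 ≈ -831.80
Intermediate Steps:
A = 77 (A = -7*(-11) = 77)
j(I, W) = (-22 + I)/(I + W)
l(B) = -⅓ (l(B) = 1/(-3) = -⅓)
V(x, a) = (35 + a)*(36 + x) (V(x, a) = (36 + x)*(35 + a) = (35 + a)*(36 + x))
j(46, A) + V(J, l(2)) = (-22 + 46)/(46 + 77) + (1260 + 35*(-60) + 36*(-⅓) - ⅓*(-60)) = 24/123 + (1260 - 2100 - 12 + 20) = (1/123)*24 - 832 = 8/41 - 832 = -34104/41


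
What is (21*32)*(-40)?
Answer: -26880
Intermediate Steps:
(21*32)*(-40) = 672*(-40) = -26880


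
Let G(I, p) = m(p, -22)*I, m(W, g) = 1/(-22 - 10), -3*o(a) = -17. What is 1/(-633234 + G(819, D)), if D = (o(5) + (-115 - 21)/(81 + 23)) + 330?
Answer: -32/20264307 ≈ -1.5791e-6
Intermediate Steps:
o(a) = 17/3 (o(a) = -1/3*(-17) = 17/3)
m(W, g) = -1/32 (m(W, g) = 1/(-32) = -1/32)
D = 13040/39 (D = (17/3 + (-115 - 21)/(81 + 23)) + 330 = (17/3 - 136/104) + 330 = (17/3 - 136*1/104) + 330 = (17/3 - 17/13) + 330 = 170/39 + 330 = 13040/39 ≈ 334.36)
G(I, p) = -I/32
1/(-633234 + G(819, D)) = 1/(-633234 - 1/32*819) = 1/(-633234 - 819/32) = 1/(-20264307/32) = -32/20264307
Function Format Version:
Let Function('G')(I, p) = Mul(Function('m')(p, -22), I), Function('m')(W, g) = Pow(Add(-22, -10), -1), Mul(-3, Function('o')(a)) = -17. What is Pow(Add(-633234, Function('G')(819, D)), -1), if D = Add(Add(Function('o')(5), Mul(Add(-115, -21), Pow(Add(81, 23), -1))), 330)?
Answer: Rational(-32, 20264307) ≈ -1.5791e-6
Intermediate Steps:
Function('o')(a) = Rational(17, 3) (Function('o')(a) = Mul(Rational(-1, 3), -17) = Rational(17, 3))
Function('m')(W, g) = Rational(-1, 32) (Function('m')(W, g) = Pow(-32, -1) = Rational(-1, 32))
D = Rational(13040, 39) (D = Add(Add(Rational(17, 3), Mul(Add(-115, -21), Pow(Add(81, 23), -1))), 330) = Add(Add(Rational(17, 3), Mul(-136, Pow(104, -1))), 330) = Add(Add(Rational(17, 3), Mul(-136, Rational(1, 104))), 330) = Add(Add(Rational(17, 3), Rational(-17, 13)), 330) = Add(Rational(170, 39), 330) = Rational(13040, 39) ≈ 334.36)
Function('G')(I, p) = Mul(Rational(-1, 32), I)
Pow(Add(-633234, Function('G')(819, D)), -1) = Pow(Add(-633234, Mul(Rational(-1, 32), 819)), -1) = Pow(Add(-633234, Rational(-819, 32)), -1) = Pow(Rational(-20264307, 32), -1) = Rational(-32, 20264307)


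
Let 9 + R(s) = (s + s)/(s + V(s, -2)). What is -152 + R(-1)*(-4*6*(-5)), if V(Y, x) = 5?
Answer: -1292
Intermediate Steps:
R(s) = -9 + 2*s/(5 + s) (R(s) = -9 + (s + s)/(s + 5) = -9 + (2*s)/(5 + s) = -9 + 2*s/(5 + s))
-152 + R(-1)*(-4*6*(-5)) = -152 + ((-45 - 7*(-1))/(5 - 1))*(-4*6*(-5)) = -152 + ((-45 + 7)/4)*(-24*(-5)) = -152 + ((¼)*(-38))*120 = -152 - 19/2*120 = -152 - 1140 = -1292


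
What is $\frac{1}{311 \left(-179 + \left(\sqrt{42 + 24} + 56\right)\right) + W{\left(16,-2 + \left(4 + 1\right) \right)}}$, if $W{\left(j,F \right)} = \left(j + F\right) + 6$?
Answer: $- \frac{19114}{727498199} - \frac{311 \sqrt{66}}{1454996398} \approx -2.801 \cdot 10^{-5}$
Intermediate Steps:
$W{\left(j,F \right)} = 6 + F + j$ ($W{\left(j,F \right)} = \left(F + j\right) + 6 = 6 + F + j$)
$\frac{1}{311 \left(-179 + \left(\sqrt{42 + 24} + 56\right)\right) + W{\left(16,-2 + \left(4 + 1\right) \right)}} = \frac{1}{311 \left(-179 + \left(\sqrt{42 + 24} + 56\right)\right) + \left(6 + \left(-2 + \left(4 + 1\right)\right) + 16\right)} = \frac{1}{311 \left(-179 + \left(\sqrt{66} + 56\right)\right) + \left(6 + \left(-2 + 5\right) + 16\right)} = \frac{1}{311 \left(-179 + \left(56 + \sqrt{66}\right)\right) + \left(6 + 3 + 16\right)} = \frac{1}{311 \left(-123 + \sqrt{66}\right) + 25} = \frac{1}{\left(-38253 + 311 \sqrt{66}\right) + 25} = \frac{1}{-38228 + 311 \sqrt{66}}$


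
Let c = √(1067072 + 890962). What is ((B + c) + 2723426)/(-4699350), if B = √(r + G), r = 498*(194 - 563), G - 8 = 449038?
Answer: -1361713/2349675 - 13*√11586/4699350 - √7369/783225 ≈ -0.57994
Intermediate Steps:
G = 449046 (G = 8 + 449038 = 449046)
c = 13*√11586 (c = √1958034 = 13*√11586 ≈ 1399.3)
r = -183762 (r = 498*(-369) = -183762)
B = 6*√7369 (B = √(-183762 + 449046) = √265284 = 6*√7369 ≈ 515.06)
((B + c) + 2723426)/(-4699350) = ((6*√7369 + 13*√11586) + 2723426)/(-4699350) = (2723426 + 6*√7369 + 13*√11586)*(-1/4699350) = -1361713/2349675 - 13*√11586/4699350 - √7369/783225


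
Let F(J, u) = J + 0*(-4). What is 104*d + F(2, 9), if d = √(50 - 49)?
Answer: 106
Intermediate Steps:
F(J, u) = J (F(J, u) = J + 0 = J)
d = 1 (d = √1 = 1)
104*d + F(2, 9) = 104*1 + 2 = 104 + 2 = 106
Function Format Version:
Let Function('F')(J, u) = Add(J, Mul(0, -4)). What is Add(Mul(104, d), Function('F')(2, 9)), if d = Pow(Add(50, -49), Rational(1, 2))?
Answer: 106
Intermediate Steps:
Function('F')(J, u) = J (Function('F')(J, u) = Add(J, 0) = J)
d = 1 (d = Pow(1, Rational(1, 2)) = 1)
Add(Mul(104, d), Function('F')(2, 9)) = Add(Mul(104, 1), 2) = Add(104, 2) = 106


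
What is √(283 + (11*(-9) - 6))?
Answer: √178 ≈ 13.342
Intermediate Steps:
√(283 + (11*(-9) - 6)) = √(283 + (-99 - 6)) = √(283 - 105) = √178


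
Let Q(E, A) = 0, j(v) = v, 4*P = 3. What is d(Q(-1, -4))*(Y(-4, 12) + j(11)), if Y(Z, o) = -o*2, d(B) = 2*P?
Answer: -39/2 ≈ -19.500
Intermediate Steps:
P = 3/4 (P = (1/4)*3 = 3/4 ≈ 0.75000)
d(B) = 3/2 (d(B) = 2*(3/4) = 3/2)
Y(Z, o) = -2*o
d(Q(-1, -4))*(Y(-4, 12) + j(11)) = 3*(-2*12 + 11)/2 = 3*(-24 + 11)/2 = (3/2)*(-13) = -39/2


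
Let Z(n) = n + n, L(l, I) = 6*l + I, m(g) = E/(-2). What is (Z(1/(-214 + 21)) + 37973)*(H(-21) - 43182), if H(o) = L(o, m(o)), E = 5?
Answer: -634826858727/386 ≈ -1.6446e+9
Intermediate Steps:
m(g) = -5/2 (m(g) = 5/(-2) = 5*(-½) = -5/2)
L(l, I) = I + 6*l
H(o) = -5/2 + 6*o
Z(n) = 2*n
(Z(1/(-214 + 21)) + 37973)*(H(-21) - 43182) = (2/(-214 + 21) + 37973)*((-5/2 + 6*(-21)) - 43182) = (2/(-193) + 37973)*((-5/2 - 126) - 43182) = (2*(-1/193) + 37973)*(-257/2 - 43182) = (-2/193 + 37973)*(-86621/2) = (7328787/193)*(-86621/2) = -634826858727/386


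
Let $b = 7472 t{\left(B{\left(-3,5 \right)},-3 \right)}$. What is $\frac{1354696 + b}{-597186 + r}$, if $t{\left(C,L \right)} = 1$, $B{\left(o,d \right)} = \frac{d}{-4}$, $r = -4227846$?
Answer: $- \frac{56757}{201043} \approx -0.28231$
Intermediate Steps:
$B{\left(o,d \right)} = - \frac{d}{4}$ ($B{\left(o,d \right)} = d \left(- \frac{1}{4}\right) = - \frac{d}{4}$)
$b = 7472$ ($b = 7472 \cdot 1 = 7472$)
$\frac{1354696 + b}{-597186 + r} = \frac{1354696 + 7472}{-597186 - 4227846} = \frac{1362168}{-4825032} = 1362168 \left(- \frac{1}{4825032}\right) = - \frac{56757}{201043}$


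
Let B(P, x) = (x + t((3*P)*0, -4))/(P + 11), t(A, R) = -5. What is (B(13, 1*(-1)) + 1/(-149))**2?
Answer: 23409/355216 ≈ 0.065901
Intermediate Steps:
B(P, x) = (-5 + x)/(11 + P) (B(P, x) = (x - 5)/(P + 11) = (-5 + x)/(11 + P))
(B(13, 1*(-1)) + 1/(-149))**2 = ((-5 + 1*(-1))/(11 + 13) + 1/(-149))**2 = ((-5 - 1)/24 - 1/149)**2 = ((1/24)*(-6) - 1/149)**2 = (-1/4 - 1/149)**2 = (-153/596)**2 = 23409/355216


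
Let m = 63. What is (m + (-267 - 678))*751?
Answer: -662382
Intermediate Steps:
(m + (-267 - 678))*751 = (63 + (-267 - 678))*751 = (63 - 945)*751 = -882*751 = -662382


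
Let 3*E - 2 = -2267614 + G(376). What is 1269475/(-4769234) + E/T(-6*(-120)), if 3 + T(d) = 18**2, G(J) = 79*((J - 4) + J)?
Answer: -10534171178105/4592772342 ≈ -2293.6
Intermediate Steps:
G(J) = -316 + 158*J (G(J) = 79*((-4 + J) + J) = 79*(-4 + 2*J) = -316 + 158*J)
T(d) = 321 (T(d) = -3 + 18**2 = -3 + 324 = 321)
E = -2208520/3 (E = 2/3 + (-2267614 + (-316 + 158*376))/3 = 2/3 + (-2267614 + (-316 + 59408))/3 = 2/3 + (-2267614 + 59092)/3 = 2/3 + (1/3)*(-2208522) = 2/3 - 736174 = -2208520/3 ≈ -7.3617e+5)
1269475/(-4769234) + E/T(-6*(-120)) = 1269475/(-4769234) - 2208520/3/321 = 1269475*(-1/4769234) - 2208520/3*1/321 = -1269475/4769234 - 2208520/963 = -10534171178105/4592772342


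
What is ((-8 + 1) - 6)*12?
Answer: -156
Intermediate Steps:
((-8 + 1) - 6)*12 = (-7 - 6)*12 = -13*12 = -156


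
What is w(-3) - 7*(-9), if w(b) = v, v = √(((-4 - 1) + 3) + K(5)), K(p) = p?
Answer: 63 + √3 ≈ 64.732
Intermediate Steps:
v = √3 (v = √(((-4 - 1) + 3) + 5) = √((-5 + 3) + 5) = √(-2 + 5) = √3 ≈ 1.7320)
w(b) = √3
w(-3) - 7*(-9) = √3 - 7*(-9) = √3 + 63 = 63 + √3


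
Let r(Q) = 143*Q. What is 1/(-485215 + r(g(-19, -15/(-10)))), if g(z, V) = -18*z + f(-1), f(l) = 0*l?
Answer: -1/436309 ≈ -2.2920e-6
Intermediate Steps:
f(l) = 0
g(z, V) = -18*z (g(z, V) = -18*z + 0 = -18*z)
1/(-485215 + r(g(-19, -15/(-10)))) = 1/(-485215 + 143*(-18*(-19))) = 1/(-485215 + 143*342) = 1/(-485215 + 48906) = 1/(-436309) = -1/436309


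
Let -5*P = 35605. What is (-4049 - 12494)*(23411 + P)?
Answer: -269485470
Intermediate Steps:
P = -7121 (P = -⅕*35605 = -7121)
(-4049 - 12494)*(23411 + P) = (-4049 - 12494)*(23411 - 7121) = -16543*16290 = -269485470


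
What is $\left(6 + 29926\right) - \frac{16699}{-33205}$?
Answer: $\frac{993908759}{33205} \approx 29933.0$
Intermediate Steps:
$\left(6 + 29926\right) - \frac{16699}{-33205} = 29932 - - \frac{16699}{33205} = 29932 + \frac{16699}{33205} = \frac{993908759}{33205}$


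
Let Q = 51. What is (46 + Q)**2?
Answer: 9409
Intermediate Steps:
(46 + Q)**2 = (46 + 51)**2 = 97**2 = 9409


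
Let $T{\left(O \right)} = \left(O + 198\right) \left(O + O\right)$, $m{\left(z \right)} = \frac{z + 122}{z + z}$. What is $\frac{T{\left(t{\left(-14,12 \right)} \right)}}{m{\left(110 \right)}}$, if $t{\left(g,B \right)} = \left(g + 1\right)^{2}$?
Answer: $\frac{3411265}{29} \approx 1.1763 \cdot 10^{5}$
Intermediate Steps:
$m{\left(z \right)} = \frac{122 + z}{2 z}$
$t{\left(g,B \right)} = \left(1 + g\right)^{2}$
$T{\left(O \right)} = 2 O \left(198 + O\right)$ ($T{\left(O \right)} = \left(198 + O\right) 2 O = 2 O \left(198 + O\right)$)
$\frac{T{\left(t{\left(-14,12 \right)} \right)}}{m{\left(110 \right)}} = \frac{2 \left(1 - 14\right)^{2} \left(198 + \left(1 - 14\right)^{2}\right)}{\frac{1}{2} \cdot \frac{1}{110} \left(122 + 110\right)} = \frac{2 \left(-13\right)^{2} \left(198 + \left(-13\right)^{2}\right)}{\frac{1}{2} \cdot \frac{1}{110} \cdot 232} = \frac{2 \cdot 169 \left(198 + 169\right)}{\frac{58}{55}} = 2 \cdot 169 \cdot 367 \cdot \frac{55}{58} = 124046 \cdot \frac{55}{58} = \frac{3411265}{29}$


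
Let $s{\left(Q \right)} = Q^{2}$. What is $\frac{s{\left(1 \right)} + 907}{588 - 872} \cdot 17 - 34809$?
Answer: $- \frac{2475298}{71} \approx -34863.0$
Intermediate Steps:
$\frac{s{\left(1 \right)} + 907}{588 - 872} \cdot 17 - 34809 = \frac{1^{2} + 907}{588 - 872} \cdot 17 - 34809 = \frac{1 + 907}{-284} \cdot 17 - 34809 = 908 \left(- \frac{1}{284}\right) 17 - 34809 = \left(- \frac{227}{71}\right) 17 - 34809 = - \frac{3859}{71} - 34809 = - \frac{2475298}{71}$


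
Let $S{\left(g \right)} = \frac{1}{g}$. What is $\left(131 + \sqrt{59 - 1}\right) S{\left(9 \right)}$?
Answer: $\frac{131}{9} + \frac{\sqrt{58}}{9} \approx 15.402$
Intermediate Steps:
$\left(131 + \sqrt{59 - 1}\right) S{\left(9 \right)} = \frac{131 + \sqrt{59 - 1}}{9} = \left(131 + \sqrt{58}\right) \frac{1}{9} = \frac{131}{9} + \frac{\sqrt{58}}{9}$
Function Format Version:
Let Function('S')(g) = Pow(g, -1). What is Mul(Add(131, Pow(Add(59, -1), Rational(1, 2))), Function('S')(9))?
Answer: Add(Rational(131, 9), Mul(Rational(1, 9), Pow(58, Rational(1, 2)))) ≈ 15.402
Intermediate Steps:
Mul(Add(131, Pow(Add(59, -1), Rational(1, 2))), Function('S')(9)) = Mul(Add(131, Pow(Add(59, -1), Rational(1, 2))), Pow(9, -1)) = Mul(Add(131, Pow(58, Rational(1, 2))), Rational(1, 9)) = Add(Rational(131, 9), Mul(Rational(1, 9), Pow(58, Rational(1, 2))))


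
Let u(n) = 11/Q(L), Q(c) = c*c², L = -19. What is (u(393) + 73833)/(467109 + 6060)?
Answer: 506420536/3245466171 ≈ 0.15604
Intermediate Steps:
Q(c) = c³
u(n) = -11/6859 (u(n) = 11/((-19)³) = 11/(-6859) = 11*(-1/6859) = -11/6859)
(u(393) + 73833)/(467109 + 6060) = (-11/6859 + 73833)/(467109 + 6060) = (506420536/6859)/473169 = (506420536/6859)*(1/473169) = 506420536/3245466171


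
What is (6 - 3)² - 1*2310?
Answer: -2301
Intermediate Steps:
(6 - 3)² - 1*2310 = 3² - 2310 = 9 - 2310 = -2301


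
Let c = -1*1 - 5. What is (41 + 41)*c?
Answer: -492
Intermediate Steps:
c = -6 (c = -1 - 5 = -6)
(41 + 41)*c = (41 + 41)*(-6) = 82*(-6) = -492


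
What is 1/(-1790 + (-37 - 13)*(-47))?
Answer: 1/560 ≈ 0.0017857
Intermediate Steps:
1/(-1790 + (-37 - 13)*(-47)) = 1/(-1790 - 50*(-47)) = 1/(-1790 + 2350) = 1/560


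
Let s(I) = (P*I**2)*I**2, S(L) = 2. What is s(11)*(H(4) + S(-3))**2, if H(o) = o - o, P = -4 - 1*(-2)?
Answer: -117128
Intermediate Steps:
P = -2 (P = -4 + 2 = -2)
H(o) = 0
s(I) = -2*I**4 (s(I) = (-2*I**2)*I**2 = -2*I**4)
s(11)*(H(4) + S(-3))**2 = (-2*11**4)*(0 + 2)**2 = -2*14641*2**2 = -29282*4 = -117128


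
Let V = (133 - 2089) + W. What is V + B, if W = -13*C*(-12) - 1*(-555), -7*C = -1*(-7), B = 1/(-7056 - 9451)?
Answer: -25701400/16507 ≈ -1557.0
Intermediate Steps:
B = -1/16507 (B = 1/(-16507) = -1/16507 ≈ -6.0580e-5)
C = -1 (C = -(-1)*(-7)/7 = -1/7*7 = -1)
W = 399 (W = -13*(-1)*(-12) - 1*(-555) = 13*(-12) + 555 = -156 + 555 = 399)
V = -1557 (V = (133 - 2089) + 399 = -1956 + 399 = -1557)
V + B = -1557 - 1/16507 = -25701400/16507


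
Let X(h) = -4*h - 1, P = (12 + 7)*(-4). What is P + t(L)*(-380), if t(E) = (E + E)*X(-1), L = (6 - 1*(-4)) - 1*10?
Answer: -76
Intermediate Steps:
P = -76 (P = 19*(-4) = -76)
L = 0 (L = (6 + 4) - 10 = 10 - 10 = 0)
X(h) = -1 - 4*h
t(E) = 6*E (t(E) = (E + E)*(-1 - 4*(-1)) = (2*E)*(-1 + 4) = (2*E)*3 = 6*E)
P + t(L)*(-380) = -76 + (6*0)*(-380) = -76 + 0*(-380) = -76 + 0 = -76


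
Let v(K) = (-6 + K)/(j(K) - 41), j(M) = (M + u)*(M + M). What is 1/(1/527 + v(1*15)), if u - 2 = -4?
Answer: 183923/5092 ≈ 36.120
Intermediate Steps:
u = -2 (u = 2 - 4 = -2)
j(M) = 2*M*(-2 + M) (j(M) = (M - 2)*(M + M) = (-2 + M)*(2*M) = 2*M*(-2 + M))
v(K) = (-6 + K)/(-41 + 2*K*(-2 + K)) (v(K) = (-6 + K)/(2*K*(-2 + K) - 41) = (-6 + K)/(-41 + 2*K*(-2 + K)))
1/(1/527 + v(1*15)) = 1/(1/527 + (-6 + 1*15)/(-41 + 2*(1*15)*(-2 + 1*15))) = 1/(1/527 + (-6 + 15)/(-41 + 2*15*(-2 + 15))) = 1/(1/527 + 9/(-41 + 2*15*13)) = 1/(1/527 + 9/(-41 + 390)) = 1/(1/527 + 9/349) = 1/(5092/183923) = 183923/5092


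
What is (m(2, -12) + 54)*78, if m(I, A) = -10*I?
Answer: 2652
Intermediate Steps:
(m(2, -12) + 54)*78 = (-10*2 + 54)*78 = (-20 + 54)*78 = 34*78 = 2652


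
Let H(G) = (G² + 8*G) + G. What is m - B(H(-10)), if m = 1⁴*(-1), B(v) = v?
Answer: -11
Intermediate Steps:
H(G) = G² + 9*G
m = -1 (m = 1*(-1) = -1)
m - B(H(-10)) = -1 - (-10)*(9 - 10) = -1 - (-10)*(-1) = -1 - 1*10 = -1 - 10 = -11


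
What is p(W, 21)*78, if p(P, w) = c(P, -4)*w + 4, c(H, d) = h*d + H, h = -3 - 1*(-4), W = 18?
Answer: 23244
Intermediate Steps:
h = 1 (h = -3 + 4 = 1)
c(H, d) = H + d (c(H, d) = 1*d + H = d + H = H + d)
p(P, w) = 4 + w*(-4 + P) (p(P, w) = (P - 4)*w + 4 = (-4 + P)*w + 4 = w*(-4 + P) + 4 = 4 + w*(-4 + P))
p(W, 21)*78 = (4 + 21*(-4 + 18))*78 = (4 + 21*14)*78 = (4 + 294)*78 = 298*78 = 23244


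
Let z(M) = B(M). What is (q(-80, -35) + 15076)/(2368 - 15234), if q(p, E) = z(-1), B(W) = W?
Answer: -15075/12866 ≈ -1.1717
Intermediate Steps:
z(M) = M
q(p, E) = -1
(q(-80, -35) + 15076)/(2368 - 15234) = (-1 + 15076)/(2368 - 15234) = 15075/(-12866) = 15075*(-1/12866) = -15075/12866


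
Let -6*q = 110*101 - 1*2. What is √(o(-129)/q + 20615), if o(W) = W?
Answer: √635911322738/5554 ≈ 143.58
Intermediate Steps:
q = -5554/3 (q = -(110*101 - 1*2)/6 = -(11110 - 2)/6 = -⅙*11108 = -5554/3 ≈ -1851.3)
√(o(-129)/q + 20615) = √(-129/(-5554/3) + 20615) = √(-129*(-3/5554) + 20615) = √(387/5554 + 20615) = √(114496097/5554) = √635911322738/5554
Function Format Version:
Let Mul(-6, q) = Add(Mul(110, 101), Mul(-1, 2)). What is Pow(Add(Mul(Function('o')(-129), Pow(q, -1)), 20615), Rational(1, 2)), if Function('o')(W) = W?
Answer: Mul(Rational(1, 5554), Pow(635911322738, Rational(1, 2))) ≈ 143.58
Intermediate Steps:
q = Rational(-5554, 3) (q = Mul(Rational(-1, 6), Add(Mul(110, 101), Mul(-1, 2))) = Mul(Rational(-1, 6), Add(11110, -2)) = Mul(Rational(-1, 6), 11108) = Rational(-5554, 3) ≈ -1851.3)
Pow(Add(Mul(Function('o')(-129), Pow(q, -1)), 20615), Rational(1, 2)) = Pow(Add(Mul(-129, Pow(Rational(-5554, 3), -1)), 20615), Rational(1, 2)) = Pow(Add(Mul(-129, Rational(-3, 5554)), 20615), Rational(1, 2)) = Pow(Add(Rational(387, 5554), 20615), Rational(1, 2)) = Pow(Rational(114496097, 5554), Rational(1, 2)) = Mul(Rational(1, 5554), Pow(635911322738, Rational(1, 2)))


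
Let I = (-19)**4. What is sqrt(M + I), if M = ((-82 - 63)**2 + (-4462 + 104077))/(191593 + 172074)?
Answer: sqrt(17235476601848249)/363667 ≈ 361.00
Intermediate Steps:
I = 130321
M = 120640/363667 (M = ((-145)**2 + 99615)/363667 = (21025 + 99615)*(1/363667) = 120640*(1/363667) = 120640/363667 ≈ 0.33173)
sqrt(M + I) = sqrt(120640/363667 + 130321) = sqrt(47393567747/363667) = sqrt(17235476601848249)/363667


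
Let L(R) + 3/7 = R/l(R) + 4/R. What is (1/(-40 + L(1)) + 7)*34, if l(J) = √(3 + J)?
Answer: 119238/503 ≈ 237.05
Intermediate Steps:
L(R) = -3/7 + 4/R + R/√(3 + R) (L(R) = -3/7 + (R/(√(3 + R)) + 4/R) = -3/7 + (R/√(3 + R) + 4/R) = -3/7 + (4/R + R/√(3 + R)) = -3/7 + 4/R + R/√(3 + R))
(1/(-40 + L(1)) + 7)*34 = (1/(-40 + (-3/7 + 4/1 + 1/√(3 + 1))) + 7)*34 = (1/(-40 + (-3/7 + 4*1 + 1/√4)) + 7)*34 = (1/(-40 + (-3/7 + 4 + 1*(½))) + 7)*34 = (1/(-40 + (-3/7 + 4 + ½)) + 7)*34 = (1/(-40 + 57/14) + 7)*34 = (1/(-503/14) + 7)*34 = (-14/503 + 7)*34 = (3507/503)*34 = 119238/503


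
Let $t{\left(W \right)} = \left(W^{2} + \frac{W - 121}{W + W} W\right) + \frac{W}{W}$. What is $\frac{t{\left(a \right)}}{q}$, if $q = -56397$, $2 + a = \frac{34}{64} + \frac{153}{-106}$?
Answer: $\frac{150941303}{162221233152} \approx 0.00093047$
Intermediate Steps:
$a = - \frac{4939}{1696}$ ($a = -2 + \left(\frac{34}{64} + \frac{153}{-106}\right) = -2 + \left(34 \cdot \frac{1}{64} + 153 \left(- \frac{1}{106}\right)\right) = -2 + \left(\frac{17}{32} - \frac{153}{106}\right) = -2 - \frac{1547}{1696} = - \frac{4939}{1696} \approx -2.9121$)
$t{\left(W \right)} = - \frac{119}{2} + W^{2} + \frac{W}{2}$ ($t{\left(W \right)} = \left(W^{2} + \frac{-121 + W}{2 W} W\right) + 1 = \left(W^{2} + \left(- \frac{121}{2} + \frac{W}{2}\right)\right) + 1 = \left(- \frac{121}{2} + W^{2} + \frac{W}{2}\right) + 1 = - \frac{119}{2} + W^{2} + \frac{W}{2}$)
$\frac{t{\left(a \right)}}{q} = \frac{- \frac{119}{2} + \left(- \frac{4939}{1696}\right)^{2} + \frac{1}{2} \left(- \frac{4939}{1696}\right)}{-56397} = \left(- \frac{119}{2} + \frac{24393721}{2876416} - \frac{4939}{3392}\right) \left(- \frac{1}{56397}\right) = \left(- \frac{150941303}{2876416}\right) \left(- \frac{1}{56397}\right) = \frac{150941303}{162221233152}$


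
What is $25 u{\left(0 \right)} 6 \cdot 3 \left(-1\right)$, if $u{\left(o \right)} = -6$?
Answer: $2700$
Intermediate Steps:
$25 u{\left(0 \right)} 6 \cdot 3 \left(-1\right) = 25 \left(-6\right) 6 \cdot 3 \left(-1\right) = - 150 \cdot 18 \left(-1\right) = \left(-150\right) \left(-18\right) = 2700$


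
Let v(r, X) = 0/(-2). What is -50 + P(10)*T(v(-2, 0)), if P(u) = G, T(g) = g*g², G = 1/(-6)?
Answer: -50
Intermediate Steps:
v(r, X) = 0 (v(r, X) = 0*(-½) = 0)
G = -⅙ ≈ -0.16667
T(g) = g³
P(u) = -⅙
-50 + P(10)*T(v(-2, 0)) = -50 - ⅙*0³ = -50 - ⅙*0 = -50 + 0 = -50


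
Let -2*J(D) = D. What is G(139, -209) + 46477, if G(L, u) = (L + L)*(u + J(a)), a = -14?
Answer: -9679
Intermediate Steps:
J(D) = -D/2
G(L, u) = 2*L*(7 + u) (G(L, u) = (L + L)*(u - ½*(-14)) = (2*L)*(u + 7) = (2*L)*(7 + u) = 2*L*(7 + u))
G(139, -209) + 46477 = 2*139*(7 - 209) + 46477 = 2*139*(-202) + 46477 = -56156 + 46477 = -9679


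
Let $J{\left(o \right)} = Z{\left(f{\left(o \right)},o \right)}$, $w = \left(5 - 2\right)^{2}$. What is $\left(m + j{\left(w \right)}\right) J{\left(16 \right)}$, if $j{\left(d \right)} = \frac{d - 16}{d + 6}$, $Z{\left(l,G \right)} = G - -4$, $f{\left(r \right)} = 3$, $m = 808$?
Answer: $\frac{48452}{3} \approx 16151.0$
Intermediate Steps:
$w = 9$ ($w = 3^{2} = 9$)
$Z{\left(l,G \right)} = 4 + G$ ($Z{\left(l,G \right)} = G + 4 = 4 + G$)
$j{\left(d \right)} = \frac{-16 + d}{6 + d}$
$J{\left(o \right)} = 4 + o$
$\left(m + j{\left(w \right)}\right) J{\left(16 \right)} = \left(808 + \frac{-16 + 9}{6 + 9}\right) \left(4 + 16\right) = \left(808 + \frac{1}{15} \left(-7\right)\right) 20 = \left(808 - \frac{7}{15}\right) 20 = \frac{12113}{15} \cdot 20 = \frac{48452}{3}$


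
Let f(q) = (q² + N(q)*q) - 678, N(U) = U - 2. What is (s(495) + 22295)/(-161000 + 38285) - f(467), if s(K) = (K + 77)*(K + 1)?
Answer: -53328072697/122715 ≈ -4.3457e+5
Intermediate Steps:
N(U) = -2 + U
s(K) = (1 + K)*(77 + K) (s(K) = (77 + K)*(1 + K) = (1 + K)*(77 + K))
f(q) = -678 + q² + q*(-2 + q) (f(q) = (q² + (-2 + q)*q) - 678 = (q² + q*(-2 + q)) - 678 = -678 + q² + q*(-2 + q))
(s(495) + 22295)/(-161000 + 38285) - f(467) = ((77 + 495² + 78*495) + 22295)/(-161000 + 38285) - (-678 - 2*467 + 2*467²) = ((77 + 245025 + 38610) + 22295)/(-122715) - (-678 - 934 + 2*218089) = (283712 + 22295)*(-1/122715) - (-678 - 934 + 436178) = 306007*(-1/122715) - 1*434566 = -306007/122715 - 434566 = -53328072697/122715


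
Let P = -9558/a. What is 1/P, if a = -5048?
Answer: 2524/4779 ≈ 0.52814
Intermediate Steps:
P = 4779/2524 (P = -9558/(-5048) = -9558*(-1/5048) = 4779/2524 ≈ 1.8934)
1/P = 1/(4779/2524) = 2524/4779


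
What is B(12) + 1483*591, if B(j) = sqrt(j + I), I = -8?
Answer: 876455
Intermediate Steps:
B(j) = sqrt(-8 + j) (B(j) = sqrt(j - 8) = sqrt(-8 + j))
B(12) + 1483*591 = sqrt(-8 + 12) + 1483*591 = sqrt(4) + 876453 = 2 + 876453 = 876455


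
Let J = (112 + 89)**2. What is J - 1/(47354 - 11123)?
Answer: 1463768630/36231 ≈ 40401.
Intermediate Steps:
J = 40401 (J = 201**2 = 40401)
J - 1/(47354 - 11123) = 40401 - 1/(47354 - 11123) = 40401 - 1/36231 = 1463768630/36231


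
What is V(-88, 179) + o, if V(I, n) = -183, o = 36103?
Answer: 35920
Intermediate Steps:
V(-88, 179) + o = -183 + 36103 = 35920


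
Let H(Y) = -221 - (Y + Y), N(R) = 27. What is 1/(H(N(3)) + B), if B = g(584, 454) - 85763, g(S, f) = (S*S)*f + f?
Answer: 1/154753840 ≈ 6.4619e-9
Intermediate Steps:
g(S, f) = f + f*S**2 (g(S, f) = S**2*f + f = f*S**2 + f = f + f*S**2)
H(Y) = -221 - 2*Y
B = 154754115 (B = 454*(1 + 584**2) - 85763 = 454*(1 + 341056) - 85763 = 454*341057 - 85763 = 154839878 - 85763 = 154754115)
1/(H(N(3)) + B) = 1/((-221 - 2*27) + 154754115) = 1/((-221 - 54) + 154754115) = 1/(-275 + 154754115) = 1/154753840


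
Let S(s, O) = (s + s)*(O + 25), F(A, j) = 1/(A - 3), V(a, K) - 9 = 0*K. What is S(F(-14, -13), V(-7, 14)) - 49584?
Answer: -49588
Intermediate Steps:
V(a, K) = 9 (V(a, K) = 9 + 0*K = 9 + 0 = 9)
F(A, j) = 1/(-3 + A)
S(s, O) = 2*s*(25 + O) (S(s, O) = (2*s)*(25 + O) = 2*s*(25 + O))
S(F(-14, -13), V(-7, 14)) - 49584 = 2*(25 + 9)/(-3 - 14) - 49584 = 2*34/(-17) - 49584 = 2*(-1/17)*34 - 49584 = -4 - 49584 = -49588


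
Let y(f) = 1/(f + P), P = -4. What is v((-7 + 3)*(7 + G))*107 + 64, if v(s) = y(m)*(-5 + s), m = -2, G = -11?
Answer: -793/6 ≈ -132.17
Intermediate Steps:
y(f) = 1/(-4 + f) (y(f) = 1/(f - 4) = 1/(-4 + f))
v(s) = ⅚ - s/6 (v(s) = (-5 + s)/(-4 - 2) = (-5 + s)/(-6) = -(-5 + s)/6 = ⅚ - s/6)
v((-7 + 3)*(7 + G))*107 + 64 = (⅚ - (-7 + 3)*(7 - 11)/6)*107 + 64 = (⅚ - (-2)*(-4)/3)*107 + 64 = (⅚ - ⅙*16)*107 + 64 = (⅚ - 8/3)*107 + 64 = -11/6*107 + 64 = -1177/6 + 64 = -793/6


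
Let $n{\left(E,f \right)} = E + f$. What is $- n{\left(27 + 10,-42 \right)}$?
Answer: $5$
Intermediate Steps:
$- n{\left(27 + 10,-42 \right)} = - (\left(27 + 10\right) - 42) = - (37 - 42) = \left(-1\right) \left(-5\right) = 5$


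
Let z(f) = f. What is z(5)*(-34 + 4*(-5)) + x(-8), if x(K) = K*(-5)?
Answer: -230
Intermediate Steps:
x(K) = -5*K
z(5)*(-34 + 4*(-5)) + x(-8) = 5*(-34 + 4*(-5)) - 5*(-8) = 5*(-34 - 20) + 40 = 5*(-54) + 40 = -270 + 40 = -230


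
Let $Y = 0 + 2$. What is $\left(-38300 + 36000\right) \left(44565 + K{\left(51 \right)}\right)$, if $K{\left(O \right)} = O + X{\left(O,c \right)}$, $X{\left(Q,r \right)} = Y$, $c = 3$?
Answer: $-102621400$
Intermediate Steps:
$Y = 2$
$X{\left(Q,r \right)} = 2$
$K{\left(O \right)} = 2 + O$ ($K{\left(O \right)} = O + 2 = 2 + O$)
$\left(-38300 + 36000\right) \left(44565 + K{\left(51 \right)}\right) = \left(-38300 + 36000\right) \left(44565 + \left(2 + 51\right)\right) = - 2300 \left(44565 + 53\right) = \left(-2300\right) 44618 = -102621400$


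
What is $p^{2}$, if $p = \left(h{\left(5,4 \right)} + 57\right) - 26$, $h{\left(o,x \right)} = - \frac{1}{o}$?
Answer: $\frac{23716}{25} \approx 948.64$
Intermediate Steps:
$p = \frac{154}{5}$ ($p = \left(- \frac{1}{5} + 57\right) - 26 = \frac{284}{5} - 26 = \frac{154}{5} \approx 30.8$)
$p^{2} = \left(\frac{154}{5}\right)^{2} = \frac{23716}{25}$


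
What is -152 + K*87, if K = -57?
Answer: -5111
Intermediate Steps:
-152 + K*87 = -152 - 57*87 = -152 - 4959 = -5111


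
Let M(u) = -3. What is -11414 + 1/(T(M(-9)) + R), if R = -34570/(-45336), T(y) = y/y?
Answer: -456000874/39953 ≈ -11413.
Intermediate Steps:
T(y) = 1
R = 17285/22668 (R = -34570*(-1/45336) = 17285/22668 ≈ 0.76253)
-11414 + 1/(T(M(-9)) + R) = -11414 + 1/(1 + 17285/22668) = -11414 + 1/(39953/22668) = -11414 + 22668/39953 = -456000874/39953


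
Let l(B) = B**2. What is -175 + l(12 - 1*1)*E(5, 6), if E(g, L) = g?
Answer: 430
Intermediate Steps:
-175 + l(12 - 1*1)*E(5, 6) = -175 + (12 - 1*1)**2*5 = -175 + (12 - 1)**2*5 = -175 + 11**2*5 = -175 + 121*5 = -175 + 605 = 430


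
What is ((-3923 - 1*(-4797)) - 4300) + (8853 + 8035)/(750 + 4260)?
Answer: -8573686/2505 ≈ -3422.6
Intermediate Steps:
((-3923 - 1*(-4797)) - 4300) + (8853 + 8035)/(750 + 4260) = ((-3923 + 4797) - 4300) + 16888/5010 = (874 - 4300) + 16888*(1/5010) = -3426 + 8444/2505 = -8573686/2505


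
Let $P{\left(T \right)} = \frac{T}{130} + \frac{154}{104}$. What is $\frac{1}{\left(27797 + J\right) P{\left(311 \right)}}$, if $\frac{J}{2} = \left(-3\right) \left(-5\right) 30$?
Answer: $\frac{260}{28897879} \approx 8.9972 \cdot 10^{-6}$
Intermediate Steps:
$P{\left(T \right)} = \frac{77}{52} + \frac{T}{130}$ ($P{\left(T \right)} = T \frac{1}{130} + 154 \cdot \frac{1}{104} = \frac{T}{130} + \frac{77}{52} = \frac{77}{52} + \frac{T}{130}$)
$J = 900$ ($J = 2 \left(-3\right) \left(-5\right) 30 = 2 \cdot 15 \cdot 30 = 2 \cdot 450 = 900$)
$\frac{1}{\left(27797 + J\right) P{\left(311 \right)}} = \frac{1}{\left(27797 + 900\right) \left(\frac{77}{52} + \frac{1}{130} \cdot 311\right)} = \frac{1}{28697 \left(\frac{77}{52} + \frac{311}{130}\right)} = \frac{1}{28697 \cdot \frac{1007}{260}} = \frac{1}{28697} \cdot \frac{260}{1007} = \frac{260}{28897879}$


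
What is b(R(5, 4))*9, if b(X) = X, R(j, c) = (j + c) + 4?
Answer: 117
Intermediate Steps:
R(j, c) = 4 + c + j (R(j, c) = (c + j) + 4 = 4 + c + j)
b(R(5, 4))*9 = (4 + 4 + 5)*9 = 13*9 = 117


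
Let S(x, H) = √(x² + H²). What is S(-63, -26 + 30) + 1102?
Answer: 1102 + √3985 ≈ 1165.1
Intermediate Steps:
S(x, H) = √(H² + x²)
S(-63, -26 + 30) + 1102 = √((-26 + 30)² + (-63)²) + 1102 = √(4² + 3969) + 1102 = √(16 + 3969) + 1102 = √3985 + 1102 = 1102 + √3985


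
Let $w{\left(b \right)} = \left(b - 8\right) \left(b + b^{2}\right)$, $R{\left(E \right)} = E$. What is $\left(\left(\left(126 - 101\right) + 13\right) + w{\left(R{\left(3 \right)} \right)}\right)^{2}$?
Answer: $484$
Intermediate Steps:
$w{\left(b \right)} = \left(-8 + b\right) \left(b + b^{2}\right)$
$\left(\left(\left(126 - 101\right) + 13\right) + w{\left(R{\left(3 \right)} \right)}\right)^{2} = \left(\left(\left(126 - 101\right) + 13\right) + 3 \left(-8 + 3^{2} - 21\right)\right)^{2} = \left(\left(25 + 13\right) + 3 \left(-8 + 9 - 21\right)\right)^{2} = \left(38 + 3 \left(-20\right)\right)^{2} = \left(38 - 60\right)^{2} = \left(-22\right)^{2} = 484$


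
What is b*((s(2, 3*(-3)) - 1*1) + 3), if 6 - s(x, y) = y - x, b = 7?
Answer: 133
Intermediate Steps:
s(x, y) = 6 + x - y (s(x, y) = 6 - (y - x) = 6 + (x - y) = 6 + x - y)
b*((s(2, 3*(-3)) - 1*1) + 3) = 7*(((6 + 2 - 3*(-3)) - 1*1) + 3) = 7*(((6 + 2 - 1*(-9)) - 1) + 3) = 7*(((6 + 2 + 9) - 1) + 3) = 7*((17 - 1) + 3) = 7*(16 + 3) = 7*19 = 133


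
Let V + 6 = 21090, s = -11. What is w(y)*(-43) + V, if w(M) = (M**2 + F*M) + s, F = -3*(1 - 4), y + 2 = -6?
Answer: 21901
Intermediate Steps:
y = -8 (y = -2 - 6 = -8)
V = 21084 (V = -6 + 21090 = 21084)
F = 9 (F = -3*(-3) = 9)
w(M) = -11 + M**2 + 9*M (w(M) = (M**2 + 9*M) - 11 = -11 + M**2 + 9*M)
w(y)*(-43) + V = (-11 + (-8)**2 + 9*(-8))*(-43) + 21084 = (-11 + 64 - 72)*(-43) + 21084 = -19*(-43) + 21084 = 817 + 21084 = 21901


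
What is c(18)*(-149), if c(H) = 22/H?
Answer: -1639/9 ≈ -182.11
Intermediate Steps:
c(18)*(-149) = (22/18)*(-149) = (22*(1/18))*(-149) = (11/9)*(-149) = -1639/9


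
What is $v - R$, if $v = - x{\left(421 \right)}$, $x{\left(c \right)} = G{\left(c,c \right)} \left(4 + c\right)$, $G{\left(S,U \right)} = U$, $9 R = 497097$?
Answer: $-234158$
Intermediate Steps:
$R = 55233$ ($R = \frac{1}{9} \cdot 497097 = 55233$)
$x{\left(c \right)} = c \left(4 + c\right)$
$v = -178925$ ($v = - 421 \left(4 + 421\right) = - 421 \cdot 425 = \left(-1\right) 178925 = -178925$)
$v - R = -178925 - 55233 = -234158$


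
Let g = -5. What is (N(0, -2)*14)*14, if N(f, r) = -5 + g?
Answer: -1960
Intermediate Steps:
N(f, r) = -10 (N(f, r) = -5 - 5 = -10)
(N(0, -2)*14)*14 = -10*14*14 = -140*14 = -1960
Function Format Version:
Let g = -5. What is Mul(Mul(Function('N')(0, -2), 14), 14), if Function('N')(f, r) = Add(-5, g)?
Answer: -1960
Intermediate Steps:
Function('N')(f, r) = -10 (Function('N')(f, r) = Add(-5, -5) = -10)
Mul(Mul(Function('N')(0, -2), 14), 14) = Mul(Mul(-10, 14), 14) = Mul(-140, 14) = -1960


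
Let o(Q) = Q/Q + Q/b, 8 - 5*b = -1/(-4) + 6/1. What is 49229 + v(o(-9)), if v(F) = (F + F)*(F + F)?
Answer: 2531937/49 ≈ 51672.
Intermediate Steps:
b = 7/20 (b = 8/5 - (-1/(-4) + 6/1)/5 = 8/5 - (-1*(-1/4) + 6*1)/5 = 8/5 - (1/4 + 6)/5 = 8/5 - 1/5*25/4 = 8/5 - 5/4 = 7/20 ≈ 0.35000)
o(Q) = 1 + 20*Q/7 (o(Q) = Q/Q + Q/(7/20) = 1 + Q*(20/7) = 1 + 20*Q/7)
v(F) = 4*F**2 (v(F) = (2*F)*(2*F) = 4*F**2)
49229 + v(o(-9)) = 49229 + 4*(1 + (20/7)*(-9))**2 = 49229 + 4*(1 - 180/7)**2 = 49229 + 4*(-173/7)**2 = 49229 + 4*(29929/49) = 49229 + 119716/49 = 2531937/49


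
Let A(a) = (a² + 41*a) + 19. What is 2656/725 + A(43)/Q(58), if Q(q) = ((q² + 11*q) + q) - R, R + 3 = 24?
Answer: 13360059/2928275 ≈ 4.5624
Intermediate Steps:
R = 21 (R = -3 + 24 = 21)
A(a) = 19 + a² + 41*a
Q(q) = -21 + q² + 12*q (Q(q) = ((q² + 11*q) + q) - 1*21 = (q² + 12*q) - 21 = -21 + q² + 12*q)
2656/725 + A(43)/Q(58) = 2656/725 + (19 + 43² + 41*43)/(-21 + 58² + 12*58) = 2656*(1/725) + (19 + 1849 + 1763)/(-21 + 3364 + 696) = 2656/725 + 3631/4039 = 13360059/2928275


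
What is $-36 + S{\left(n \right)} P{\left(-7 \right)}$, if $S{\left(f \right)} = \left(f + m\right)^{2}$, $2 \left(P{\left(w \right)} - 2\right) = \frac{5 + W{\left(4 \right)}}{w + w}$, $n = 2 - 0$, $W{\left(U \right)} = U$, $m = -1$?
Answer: $- \frac{961}{28} \approx -34.321$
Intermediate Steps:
$n = 2$ ($n = 2 + 0 = 2$)
$P{\left(w \right)} = 2 + \frac{9}{4 w}$ ($P{\left(w \right)} = 2 + \frac{\left(5 + 4\right) \frac{1}{w + w}}{2} = 2 + \frac{9 \frac{1}{2 w}}{2} = 2 + \frac{\frac{9}{2} \frac{1}{w}}{2} = 2 + \frac{9}{4 w}$)
$S{\left(f \right)} = \left(-1 + f\right)^{2}$ ($S{\left(f \right)} = \left(f - 1\right)^{2} = \left(-1 + f\right)^{2}$)
$-36 + S{\left(n \right)} P{\left(-7 \right)} = -36 + \left(-1 + 2\right)^{2} \left(2 + \frac{9}{4 \left(-7\right)}\right) = -36 + 1^{2} \left(2 + \frac{9}{4} \left(- \frac{1}{7}\right)\right) = -36 + 1 \left(2 - \frac{9}{28}\right) = -36 + 1 \cdot \frac{47}{28} = -36 + \frac{47}{28} = - \frac{961}{28}$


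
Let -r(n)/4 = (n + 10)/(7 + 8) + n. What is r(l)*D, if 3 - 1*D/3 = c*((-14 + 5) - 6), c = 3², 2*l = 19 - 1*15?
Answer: -23184/5 ≈ -4636.8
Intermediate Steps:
l = 2 (l = (19 - 1*15)/2 = (19 - 15)/2 = (½)*4 = 2)
c = 9
D = 414 (D = 9 - 27*((-14 + 5) - 6) = 9 - 27*(-9 - 6) = 9 - 27*(-15) = 9 - 3*(-135) = 9 + 405 = 414)
r(n) = -8/3 - 64*n/15 (r(n) = -4*((n + 10)/(7 + 8) + n) = -4*((10 + n)/15 + n) = -4*((10 + n)*(1/15) + n) = -4*((⅔ + n/15) + n) = -4*(⅔ + 16*n/15) = -8/3 - 64*n/15)
r(l)*D = (-8/3 - 64/15*2)*414 = (-8/3 - 128/15)*414 = -56/5*414 = -23184/5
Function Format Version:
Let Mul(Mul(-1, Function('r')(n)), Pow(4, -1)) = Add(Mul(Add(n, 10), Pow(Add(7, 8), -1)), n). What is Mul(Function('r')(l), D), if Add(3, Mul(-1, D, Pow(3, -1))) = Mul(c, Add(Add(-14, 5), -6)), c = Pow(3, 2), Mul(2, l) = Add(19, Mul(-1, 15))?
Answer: Rational(-23184, 5) ≈ -4636.8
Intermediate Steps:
l = 2 (l = Mul(Rational(1, 2), Add(19, Mul(-1, 15))) = Mul(Rational(1, 2), Add(19, -15)) = Mul(Rational(1, 2), 4) = 2)
c = 9
D = 414 (D = Add(9, Mul(-3, Mul(9, Add(Add(-14, 5), -6)))) = Add(9, Mul(-3, Mul(9, Add(-9, -6)))) = Add(9, Mul(-3, Mul(9, -15))) = Add(9, Mul(-3, -135)) = Add(9, 405) = 414)
Function('r')(n) = Add(Rational(-8, 3), Mul(Rational(-64, 15), n)) (Function('r')(n) = Mul(-4, Add(Mul(Add(n, 10), Pow(Add(7, 8), -1)), n)) = Mul(-4, Add(Mul(Add(10, n), Pow(15, -1)), n)) = Mul(-4, Add(Mul(Add(10, n), Rational(1, 15)), n)) = Mul(-4, Add(Add(Rational(2, 3), Mul(Rational(1, 15), n)), n)) = Mul(-4, Add(Rational(2, 3), Mul(Rational(16, 15), n))) = Add(Rational(-8, 3), Mul(Rational(-64, 15), n)))
Mul(Function('r')(l), D) = Mul(Add(Rational(-8, 3), Mul(Rational(-64, 15), 2)), 414) = Mul(Add(Rational(-8, 3), Rational(-128, 15)), 414) = Mul(Rational(-56, 5), 414) = Rational(-23184, 5)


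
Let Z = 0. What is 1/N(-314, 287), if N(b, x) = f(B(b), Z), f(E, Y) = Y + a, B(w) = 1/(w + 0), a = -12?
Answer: -1/12 ≈ -0.083333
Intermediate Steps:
B(w) = 1/w
f(E, Y) = -12 + Y (f(E, Y) = Y - 12 = -12 + Y)
N(b, x) = -12 (N(b, x) = -12 + 0 = -12)
1/N(-314, 287) = 1/(-12) = -1/12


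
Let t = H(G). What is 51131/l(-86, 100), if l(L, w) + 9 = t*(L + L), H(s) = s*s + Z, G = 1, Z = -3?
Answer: 51131/335 ≈ 152.63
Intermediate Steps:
H(s) = -3 + s² (H(s) = s*s - 3 = s² - 3 = -3 + s²)
t = -2 (t = -3 + 1² = -3 + 1 = -2)
l(L, w) = -9 - 4*L (l(L, w) = -9 - 2*(L + L) = -9 - 4*L)
51131/l(-86, 100) = 51131/(-9 - 4*(-86)) = 51131/(-9 + 344) = 51131/335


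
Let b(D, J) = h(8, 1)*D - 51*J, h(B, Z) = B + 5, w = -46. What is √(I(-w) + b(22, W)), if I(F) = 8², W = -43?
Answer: √2543 ≈ 50.428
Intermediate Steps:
h(B, Z) = 5 + B
b(D, J) = -51*J + 13*D (b(D, J) = (5 + 8)*D - 51*J = 13*D - 51*J = -51*J + 13*D)
I(F) = 64
√(I(-w) + b(22, W)) = √(64 + (-51*(-43) + 13*22)) = √(64 + (2193 + 286)) = √(64 + 2479) = √2543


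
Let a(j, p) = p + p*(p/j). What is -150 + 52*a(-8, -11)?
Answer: -3017/2 ≈ -1508.5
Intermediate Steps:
a(j, p) = p + p**2/j
-150 + 52*a(-8, -11) = -150 + 52*(-11*(-8 - 11)/(-8)) = -150 + 52*(-11*(-1/8)*(-19)) = -150 + 52*(-209/8) = -150 - 2717/2 = -3017/2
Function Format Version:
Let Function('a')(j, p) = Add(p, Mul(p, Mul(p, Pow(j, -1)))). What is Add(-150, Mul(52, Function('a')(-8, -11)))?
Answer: Rational(-3017, 2) ≈ -1508.5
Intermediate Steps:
Function('a')(j, p) = Add(p, Mul(Pow(j, -1), Pow(p, 2)))
Add(-150, Mul(52, Function('a')(-8, -11))) = Add(-150, Mul(52, Mul(-11, Pow(-8, -1), Add(-8, -11)))) = Add(-150, Mul(52, Mul(-11, Rational(-1, 8), -19))) = Add(-150, Mul(52, Rational(-209, 8))) = Add(-150, Rational(-2717, 2)) = Rational(-3017, 2)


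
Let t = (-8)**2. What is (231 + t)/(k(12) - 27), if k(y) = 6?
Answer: -295/21 ≈ -14.048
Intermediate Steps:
t = 64
(231 + t)/(k(12) - 27) = (231 + 64)/(6 - 27) = 295/(-21) = 295*(-1/21) = -295/21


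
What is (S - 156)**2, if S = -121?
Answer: 76729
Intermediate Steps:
(S - 156)**2 = (-121 - 156)**2 = (-277)**2 = 76729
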